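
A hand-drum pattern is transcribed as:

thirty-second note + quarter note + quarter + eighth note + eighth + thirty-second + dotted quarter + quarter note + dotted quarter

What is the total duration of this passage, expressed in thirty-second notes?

Each duration in thirty-second notes: thirty-second note = 1; quarter note = 8; quarter = 8; eighth note = 4; eighth = 4; thirty-second = 1; dotted quarter = 12; quarter note = 8; dotted quarter = 12.
Altogether 1 + 8 + 8 + 4 + 4 + 1 + 12 + 8 + 12 = 58 thirty-second notes.

58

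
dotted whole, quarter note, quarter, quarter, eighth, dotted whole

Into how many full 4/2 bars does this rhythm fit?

1

One bar of 4/2 = 16 eighth notes.
Convert each value to eighth notes: dotted whole = 12; quarter note = 2; quarter = 2; quarter = 2; eighth = 1; dotted whole = 12.
Adding: 12 + 2 + 2 + 2 + 1 + 12 = 31.
31 ÷ 16 = 1 complete bar with 15 left over.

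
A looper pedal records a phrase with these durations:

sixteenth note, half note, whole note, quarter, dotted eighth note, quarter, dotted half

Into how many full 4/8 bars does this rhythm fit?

One bar of 4/8 = 8 sixteenth notes.
Express everything in sixteenth notes: sixteenth note = 1; half note = 8; whole note = 16; quarter = 4; dotted eighth note = 3; quarter = 4; dotted half = 12.
Total: 1 + 8 + 16 + 4 + 3 + 4 + 12 = 48.
48 ÷ 8 = 6 complete bars with 0 left over.

6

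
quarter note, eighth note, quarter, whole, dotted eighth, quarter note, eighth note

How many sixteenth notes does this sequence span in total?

35

In sixteenth notes: quarter note = 4; eighth note = 2; quarter = 4; whole = 16; dotted eighth = 3; quarter note = 4; eighth note = 2.
Total: 4 + 2 + 4 + 16 + 3 + 4 + 2 = 35 sixteenth notes.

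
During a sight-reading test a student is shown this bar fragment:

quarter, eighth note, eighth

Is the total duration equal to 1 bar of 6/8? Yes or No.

One bar of 6/8 = 6 eighth notes.
Working in eighth notes: quarter = 2; eighth note = 1; eighth = 1.
Total: 2 + 1 + 1 = 4.
4 falls short of 6, so the answer is No.

No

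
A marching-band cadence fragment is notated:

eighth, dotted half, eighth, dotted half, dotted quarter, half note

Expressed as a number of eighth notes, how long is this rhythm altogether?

In eighth notes: eighth = 1; dotted half = 6; eighth = 1; dotted half = 6; dotted quarter = 3; half note = 4.
Adding: 1 + 6 + 1 + 6 + 3 + 4 = 21 eighth notes.

21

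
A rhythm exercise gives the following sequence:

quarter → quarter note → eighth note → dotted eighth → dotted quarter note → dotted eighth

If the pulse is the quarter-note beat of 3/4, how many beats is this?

One quarter-note beat = 4 sixteenth notes.
Each duration in sixteenth notes: quarter = 4; quarter note = 4; eighth note = 2; dotted eighth = 3; dotted quarter note = 6; dotted eighth = 3.
Adding: 4 + 4 + 2 + 3 + 6 + 3 = 22.
22 ÷ 4 = 5.5 beats.

5.5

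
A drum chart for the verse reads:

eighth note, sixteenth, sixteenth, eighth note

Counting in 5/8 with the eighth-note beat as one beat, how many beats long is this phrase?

3

One eighth-note beat = 2 sixteenth notes.
Each duration in sixteenth notes: eighth note = 2; sixteenth = 1; sixteenth = 1; eighth note = 2.
Altogether 2 + 1 + 1 + 2 = 6.
6 ÷ 2 = 3 beats.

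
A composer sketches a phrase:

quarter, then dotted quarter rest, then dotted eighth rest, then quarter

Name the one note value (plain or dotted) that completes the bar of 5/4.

dotted eighth note

The bar of 5/4 = 20 sixteenth notes.
Convert each value to sixteenth notes: quarter = 4; dotted quarter rest = 6; dotted eighth rest = 3; quarter = 4.
Total: 4 + 6 + 3 + 4 = 17.
Remaining: 20 − 17 = 3 sixteenth notes, which is a dotted eighth note.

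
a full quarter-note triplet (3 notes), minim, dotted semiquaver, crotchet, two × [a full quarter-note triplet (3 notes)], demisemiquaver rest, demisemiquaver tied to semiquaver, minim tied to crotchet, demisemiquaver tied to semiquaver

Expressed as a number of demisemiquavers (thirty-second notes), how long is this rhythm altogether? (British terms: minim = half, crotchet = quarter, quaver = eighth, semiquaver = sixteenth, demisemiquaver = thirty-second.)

Working in thirty-second notes: a full quarter-note triplet (3 notes) (three triplet quarters span one half) = 16; minim = 16; dotted semiquaver = 3; crotchet = 8; a full quarter-note triplet (3 notes) (three triplet quarters span one half) = 16; a full quarter-note triplet (3 notes) (three triplet quarters span one half) = 16; demisemiquaver rest = 1; demisemiquaver tied to semiquaver (demisemiquaver + semiquaver) = 3; minim tied to crotchet (minim + crotchet) = 24; demisemiquaver tied to semiquaver (demisemiquaver + semiquaver) = 3.
Adding: 16 + 16 + 3 + 8 + 16 + 16 + 1 + 3 + 24 + 3 = 106 thirty-second notes.

106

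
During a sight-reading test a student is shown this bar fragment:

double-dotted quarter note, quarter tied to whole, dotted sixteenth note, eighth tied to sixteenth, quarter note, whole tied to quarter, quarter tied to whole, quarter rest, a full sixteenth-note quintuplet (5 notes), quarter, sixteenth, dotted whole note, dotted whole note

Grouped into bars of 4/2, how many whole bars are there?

One bar of 4/2 = 64 thirty-second notes.
Each duration in thirty-second notes: double-dotted quarter note = 14; quarter tied to whole (quarter + whole) = 40; dotted sixteenth note = 3; eighth tied to sixteenth (eighth + sixteenth) = 6; quarter note = 8; whole tied to quarter (whole + quarter) = 40; quarter tied to whole (quarter + whole) = 40; quarter rest = 8; a full sixteenth-note quintuplet (5 notes) (five quintuplet sixteenths span one quarter) = 8; quarter = 8; sixteenth = 2; dotted whole note = 48; dotted whole note = 48.
Adding: 14 + 40 + 3 + 6 + 8 + 40 + 40 + 8 + 8 + 8 + 2 + 48 + 48 = 273.
273 ÷ 64 = 4 complete bars with 17 left over.

4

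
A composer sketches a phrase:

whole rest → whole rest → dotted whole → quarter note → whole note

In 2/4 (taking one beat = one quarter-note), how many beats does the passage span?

19

One quarter-note beat = 2 eighth notes.
Express everything in eighth notes: whole rest = 8; whole rest = 8; dotted whole = 12; quarter note = 2; whole note = 8.
Sum: 8 + 8 + 12 + 2 + 8 = 38.
38 ÷ 2 = 19 beats.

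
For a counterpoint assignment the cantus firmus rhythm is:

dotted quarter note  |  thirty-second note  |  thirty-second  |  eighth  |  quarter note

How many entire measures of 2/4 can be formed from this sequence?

1

One bar of 2/4 = 16 thirty-second notes.
Working in thirty-second notes: dotted quarter note = 12; thirty-second note = 1; thirty-second = 1; eighth = 4; quarter note = 8.
Altogether 12 + 1 + 1 + 4 + 8 = 26.
26 ÷ 16 = 1 complete bar with 10 left over.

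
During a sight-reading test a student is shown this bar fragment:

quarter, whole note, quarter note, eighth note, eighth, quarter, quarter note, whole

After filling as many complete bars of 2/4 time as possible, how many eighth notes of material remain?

One bar of 2/4 = 4 eighth notes.
Express everything in eighth notes: quarter = 2; whole note = 8; quarter note = 2; eighth note = 1; eighth = 1; quarter = 2; quarter note = 2; whole = 8.
Altogether 2 + 8 + 2 + 1 + 1 + 2 + 2 + 8 = 26.
26 ÷ 4 = 6 complete bars with 2 eighth notes remaining.

2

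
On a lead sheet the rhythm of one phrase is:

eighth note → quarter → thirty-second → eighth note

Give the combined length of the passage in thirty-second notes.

Each duration in thirty-second notes: eighth note = 4; quarter = 8; thirty-second = 1; eighth note = 4.
Adding: 4 + 8 + 1 + 4 = 17 thirty-second notes.

17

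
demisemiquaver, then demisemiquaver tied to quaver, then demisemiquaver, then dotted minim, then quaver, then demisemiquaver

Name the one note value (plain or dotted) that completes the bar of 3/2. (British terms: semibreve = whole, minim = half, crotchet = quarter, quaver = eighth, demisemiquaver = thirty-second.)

dotted quarter note

The bar of 3/2 = 48 thirty-second notes.
Express everything in thirty-second notes: demisemiquaver = 1; demisemiquaver tied to quaver (demisemiquaver + quaver) = 5; demisemiquaver = 1; dotted minim = 24; quaver = 4; demisemiquaver = 1.
Altogether 1 + 5 + 1 + 24 + 4 + 1 = 36.
Remaining: 48 − 36 = 12 thirty-second notes, which is a dotted quarter note.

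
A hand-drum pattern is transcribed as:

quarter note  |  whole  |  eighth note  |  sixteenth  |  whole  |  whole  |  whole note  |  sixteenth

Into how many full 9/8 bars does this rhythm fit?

One bar of 9/8 = 18 sixteenth notes.
Each duration in sixteenth notes: quarter note = 4; whole = 16; eighth note = 2; sixteenth = 1; whole = 16; whole = 16; whole note = 16; sixteenth = 1.
Sum: 4 + 16 + 2 + 1 + 16 + 16 + 16 + 1 = 72.
72 ÷ 18 = 4 complete bars with 0 left over.

4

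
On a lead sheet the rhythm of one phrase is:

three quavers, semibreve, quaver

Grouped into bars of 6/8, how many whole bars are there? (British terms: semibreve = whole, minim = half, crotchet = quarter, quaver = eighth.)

2

One bar of 6/8 = 6 eighth notes.
Convert each value to eighth notes: quaver = 1; quaver = 1; quaver = 1; semibreve = 8; quaver = 1.
Total: 1 + 1 + 1 + 8 + 1 = 12.
12 ÷ 6 = 2 complete bars with 0 left over.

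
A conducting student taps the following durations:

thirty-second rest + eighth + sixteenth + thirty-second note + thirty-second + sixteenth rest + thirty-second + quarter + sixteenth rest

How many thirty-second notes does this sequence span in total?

22

Express everything in thirty-second notes: thirty-second rest = 1; eighth = 4; sixteenth = 2; thirty-second note = 1; thirty-second = 1; sixteenth rest = 2; thirty-second = 1; quarter = 8; sixteenth rest = 2.
Sum: 1 + 4 + 2 + 1 + 1 + 2 + 1 + 8 + 2 = 22 thirty-second notes.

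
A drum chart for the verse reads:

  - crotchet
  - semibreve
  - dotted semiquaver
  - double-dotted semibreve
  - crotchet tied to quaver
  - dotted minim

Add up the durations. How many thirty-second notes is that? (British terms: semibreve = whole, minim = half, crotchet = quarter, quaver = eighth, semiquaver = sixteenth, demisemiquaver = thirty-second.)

135

Working in thirty-second notes: crotchet = 8; semibreve = 32; dotted semiquaver = 3; double-dotted semibreve = 56; crotchet tied to quaver (crotchet + quaver) = 12; dotted minim = 24.
Sum: 8 + 32 + 3 + 56 + 12 + 24 = 135 thirty-second notes.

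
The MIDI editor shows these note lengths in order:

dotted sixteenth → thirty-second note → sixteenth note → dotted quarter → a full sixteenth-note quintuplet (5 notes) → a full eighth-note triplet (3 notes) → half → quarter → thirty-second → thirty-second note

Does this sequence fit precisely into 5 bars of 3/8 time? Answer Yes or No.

Yes

One bar of 3/8 = 12 thirty-second notes, so 5 bars = 60.
Convert each value to thirty-second notes: dotted sixteenth = 3; thirty-second note = 1; sixteenth note = 2; dotted quarter = 12; a full sixteenth-note quintuplet (5 notes) (five quintuplet sixteenths span one quarter) = 8; a full eighth-note triplet (3 notes) (three triplet eighths span one quarter) = 8; half = 16; quarter = 8; thirty-second = 1; thirty-second note = 1.
Total: 3 + 1 + 2 + 12 + 8 + 8 + 16 + 8 + 1 + 1 = 60.
60 equals 60, so the answer is Yes.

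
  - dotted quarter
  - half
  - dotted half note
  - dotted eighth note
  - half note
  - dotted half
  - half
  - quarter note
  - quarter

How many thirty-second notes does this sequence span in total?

Working in thirty-second notes: dotted quarter = 12; half = 16; dotted half note = 24; dotted eighth note = 6; half note = 16; dotted half = 24; half = 16; quarter note = 8; quarter = 8.
Total: 12 + 16 + 24 + 6 + 16 + 24 + 16 + 8 + 8 = 130 thirty-second notes.

130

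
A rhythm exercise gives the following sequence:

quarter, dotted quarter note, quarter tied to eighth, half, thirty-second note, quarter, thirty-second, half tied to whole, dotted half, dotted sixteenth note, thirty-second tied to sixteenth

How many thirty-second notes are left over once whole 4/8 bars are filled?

One bar of 4/8 = 16 thirty-second notes.
Convert each value to thirty-second notes: quarter = 8; dotted quarter note = 12; quarter tied to eighth (quarter + eighth) = 12; half = 16; thirty-second note = 1; quarter = 8; thirty-second = 1; half tied to whole (half + whole) = 48; dotted half = 24; dotted sixteenth note = 3; thirty-second tied to sixteenth (thirty-second + sixteenth) = 3.
Adding: 8 + 12 + 12 + 16 + 1 + 8 + 1 + 48 + 24 + 3 + 3 = 136.
136 ÷ 16 = 8 complete bars with 8 thirty-second notes remaining.

8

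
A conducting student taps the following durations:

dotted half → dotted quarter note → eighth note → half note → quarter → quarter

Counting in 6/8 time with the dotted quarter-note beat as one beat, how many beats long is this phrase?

One dotted quarter-note beat = 3 eighth notes.
Working in eighth notes: dotted half = 6; dotted quarter note = 3; eighth note = 1; half note = 4; quarter = 2; quarter = 2.
Altogether 6 + 3 + 1 + 4 + 2 + 2 = 18.
18 ÷ 3 = 6 beats.

6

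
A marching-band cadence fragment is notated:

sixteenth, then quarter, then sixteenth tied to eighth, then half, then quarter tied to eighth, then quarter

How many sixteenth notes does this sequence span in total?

26

Convert each value to sixteenth notes: sixteenth = 1; quarter = 4; sixteenth tied to eighth (sixteenth + eighth) = 3; half = 8; quarter tied to eighth (quarter + eighth) = 6; quarter = 4.
Total: 1 + 4 + 3 + 8 + 6 + 4 = 26 sixteenth notes.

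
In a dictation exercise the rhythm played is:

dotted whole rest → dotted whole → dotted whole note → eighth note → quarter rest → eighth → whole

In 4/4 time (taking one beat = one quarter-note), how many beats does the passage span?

One quarter-note beat = 2 eighth notes.
Each duration in eighth notes: dotted whole rest = 12; dotted whole = 12; dotted whole note = 12; eighth note = 1; quarter rest = 2; eighth = 1; whole = 8.
Altogether 12 + 12 + 12 + 1 + 2 + 1 + 8 = 48.
48 ÷ 2 = 24 beats.

24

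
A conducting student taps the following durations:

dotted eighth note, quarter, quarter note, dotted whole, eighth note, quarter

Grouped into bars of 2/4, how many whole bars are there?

5

One bar of 2/4 = 8 sixteenth notes.
In sixteenth notes: dotted eighth note = 3; quarter = 4; quarter note = 4; dotted whole = 24; eighth note = 2; quarter = 4.
Sum: 3 + 4 + 4 + 24 + 2 + 4 = 41.
41 ÷ 8 = 5 complete bars with 1 left over.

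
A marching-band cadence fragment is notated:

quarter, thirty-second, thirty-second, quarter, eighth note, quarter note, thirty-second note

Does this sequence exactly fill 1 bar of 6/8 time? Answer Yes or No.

No

One bar of 6/8 = 24 thirty-second notes.
Convert each value to thirty-second notes: quarter = 8; thirty-second = 1; thirty-second = 1; quarter = 8; eighth note = 4; quarter note = 8; thirty-second note = 1.
Total: 8 + 1 + 1 + 8 + 4 + 8 + 1 = 31.
31 exceeds 24, so the answer is No.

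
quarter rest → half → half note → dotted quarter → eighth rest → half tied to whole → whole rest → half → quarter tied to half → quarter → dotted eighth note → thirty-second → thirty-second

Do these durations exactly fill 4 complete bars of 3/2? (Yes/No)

Yes

One bar of 3/2 = 48 thirty-second notes, so 4 bars = 192.
In thirty-second notes: quarter rest = 8; half = 16; half note = 16; dotted quarter = 12; eighth rest = 4; half tied to whole (half + whole) = 48; whole rest = 32; half = 16; quarter tied to half (quarter + half) = 24; quarter = 8; dotted eighth note = 6; thirty-second = 1; thirty-second = 1.
Altogether 8 + 16 + 16 + 12 + 4 + 48 + 32 + 16 + 24 + 8 + 6 + 1 + 1 = 192.
192 equals 192, so the answer is Yes.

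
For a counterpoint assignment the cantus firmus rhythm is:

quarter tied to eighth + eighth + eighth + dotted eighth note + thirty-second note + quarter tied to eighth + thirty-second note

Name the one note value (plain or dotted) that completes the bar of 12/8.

quarter note

The bar of 12/8 = 48 thirty-second notes.
Convert each value to thirty-second notes: quarter tied to eighth (quarter + eighth) = 12; eighth = 4; eighth = 4; dotted eighth note = 6; thirty-second note = 1; quarter tied to eighth (quarter + eighth) = 12; thirty-second note = 1.
Total: 12 + 4 + 4 + 6 + 1 + 12 + 1 = 40.
Remaining: 48 − 40 = 8 thirty-second notes, which is a quarter note.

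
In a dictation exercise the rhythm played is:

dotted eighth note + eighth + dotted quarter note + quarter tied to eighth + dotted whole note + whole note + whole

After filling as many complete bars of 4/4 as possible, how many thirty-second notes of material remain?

18

One bar of 4/4 = 16 sixteenth notes.
Working in sixteenth notes: dotted eighth note = 3; eighth = 2; dotted quarter note = 6; quarter tied to eighth (quarter + eighth) = 6; dotted whole note = 24; whole note = 16; whole = 16.
Sum: 3 + 2 + 6 + 6 + 24 + 16 + 16 = 73.
73 ÷ 16 = 4 complete bars with 9 sixteenth notes remaining = 18 thirty-second notes.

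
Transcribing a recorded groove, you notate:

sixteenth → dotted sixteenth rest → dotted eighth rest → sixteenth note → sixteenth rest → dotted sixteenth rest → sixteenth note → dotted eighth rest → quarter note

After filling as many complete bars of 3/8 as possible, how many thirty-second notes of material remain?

One bar of 3/8 = 12 thirty-second notes.
Convert each value to thirty-second notes: sixteenth = 2; dotted sixteenth rest = 3; dotted eighth rest = 6; sixteenth note = 2; sixteenth rest = 2; dotted sixteenth rest = 3; sixteenth note = 2; dotted eighth rest = 6; quarter note = 8.
Altogether 2 + 3 + 6 + 2 + 2 + 3 + 2 + 6 + 8 = 34.
34 ÷ 12 = 2 complete bars with 10 thirty-second notes remaining.

10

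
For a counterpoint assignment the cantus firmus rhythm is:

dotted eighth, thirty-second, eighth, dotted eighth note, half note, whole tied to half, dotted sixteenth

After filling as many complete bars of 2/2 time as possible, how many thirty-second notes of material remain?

One bar of 2/2 = 32 thirty-second notes.
Working in thirty-second notes: dotted eighth = 6; thirty-second = 1; eighth = 4; dotted eighth note = 6; half note = 16; whole tied to half (whole + half) = 48; dotted sixteenth = 3.
Adding: 6 + 1 + 4 + 6 + 16 + 48 + 3 = 84.
84 ÷ 32 = 2 complete bars with 20 thirty-second notes remaining.

20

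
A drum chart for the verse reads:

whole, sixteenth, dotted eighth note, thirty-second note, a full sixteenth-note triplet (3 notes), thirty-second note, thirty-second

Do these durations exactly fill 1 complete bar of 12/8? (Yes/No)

No

One bar of 12/8 = 48 thirty-second notes.
Express everything in thirty-second notes: whole = 32; sixteenth = 2; dotted eighth note = 6; thirty-second note = 1; a full sixteenth-note triplet (3 notes) (three triplet sixteenths span one eighth) = 4; thirty-second note = 1; thirty-second = 1.
Altogether 32 + 2 + 6 + 1 + 4 + 1 + 1 = 47.
47 falls short of 48, so the answer is No.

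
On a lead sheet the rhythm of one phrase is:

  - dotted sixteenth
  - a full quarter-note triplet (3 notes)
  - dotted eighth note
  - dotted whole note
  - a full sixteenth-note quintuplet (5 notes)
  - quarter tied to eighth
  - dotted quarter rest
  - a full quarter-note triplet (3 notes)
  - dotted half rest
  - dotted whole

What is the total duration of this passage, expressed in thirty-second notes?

193

In thirty-second notes: dotted sixteenth = 3; a full quarter-note triplet (3 notes) (three triplet quarters span one half) = 16; dotted eighth note = 6; dotted whole note = 48; a full sixteenth-note quintuplet (5 notes) (five quintuplet sixteenths span one quarter) = 8; quarter tied to eighth (quarter + eighth) = 12; dotted quarter rest = 12; a full quarter-note triplet (3 notes) (three triplet quarters span one half) = 16; dotted half rest = 24; dotted whole = 48.
Total: 3 + 16 + 6 + 48 + 8 + 12 + 12 + 16 + 24 + 48 = 193 thirty-second notes.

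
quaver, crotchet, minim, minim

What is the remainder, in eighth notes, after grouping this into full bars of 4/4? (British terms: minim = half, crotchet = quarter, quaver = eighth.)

One bar of 4/4 = 8 eighth notes.
Working in eighth notes: quaver = 1; crotchet = 2; minim = 4; minim = 4.
Sum: 1 + 2 + 4 + 4 = 11.
11 ÷ 8 = 1 complete bar with 3 eighth notes remaining.

3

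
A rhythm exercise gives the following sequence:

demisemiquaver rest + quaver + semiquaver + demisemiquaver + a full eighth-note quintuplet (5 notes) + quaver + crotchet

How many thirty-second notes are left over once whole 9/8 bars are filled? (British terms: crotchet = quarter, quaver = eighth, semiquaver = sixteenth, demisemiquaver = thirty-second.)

One bar of 9/8 = 36 thirty-second notes.
Convert each value to thirty-second notes: demisemiquaver rest = 1; quaver = 4; semiquaver = 2; demisemiquaver = 1; a full eighth-note quintuplet (5 notes) (five quintuplet eighths span one half) = 16; quaver = 4; crotchet = 8.
Adding: 1 + 4 + 2 + 1 + 16 + 4 + 8 = 36.
36 ÷ 36 = 1 complete bar with 0 thirty-second notes remaining.

0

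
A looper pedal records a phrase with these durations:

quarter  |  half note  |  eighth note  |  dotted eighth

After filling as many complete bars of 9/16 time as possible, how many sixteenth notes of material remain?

One bar of 9/16 = 9 sixteenth notes.
Convert each value to sixteenth notes: quarter = 4; half note = 8; eighth note = 2; dotted eighth = 3.
Sum: 4 + 8 + 2 + 3 = 17.
17 ÷ 9 = 1 complete bar with 8 sixteenth notes remaining.

8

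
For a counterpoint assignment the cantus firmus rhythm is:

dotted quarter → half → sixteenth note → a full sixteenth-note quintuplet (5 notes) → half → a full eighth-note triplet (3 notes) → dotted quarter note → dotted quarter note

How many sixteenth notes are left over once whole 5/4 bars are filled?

One bar of 5/4 = 20 sixteenth notes.
In sixteenth notes: dotted quarter = 6; half = 8; sixteenth note = 1; a full sixteenth-note quintuplet (5 notes) (five quintuplet sixteenths span one quarter) = 4; half = 8; a full eighth-note triplet (3 notes) (three triplet eighths span one quarter) = 4; dotted quarter note = 6; dotted quarter note = 6.
Total: 6 + 8 + 1 + 4 + 8 + 4 + 6 + 6 = 43.
43 ÷ 20 = 2 complete bars with 3 sixteenth notes remaining.

3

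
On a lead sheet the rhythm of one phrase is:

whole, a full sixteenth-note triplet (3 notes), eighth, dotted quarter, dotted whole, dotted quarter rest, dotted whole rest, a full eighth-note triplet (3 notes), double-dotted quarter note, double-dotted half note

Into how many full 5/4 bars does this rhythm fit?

One bar of 5/4 = 20 sixteenth notes.
Convert each value to sixteenth notes: whole = 16; a full sixteenth-note triplet (3 notes) (three triplet sixteenths span one eighth) = 2; eighth = 2; dotted quarter = 6; dotted whole = 24; dotted quarter rest = 6; dotted whole rest = 24; a full eighth-note triplet (3 notes) (three triplet eighths span one quarter) = 4; double-dotted quarter note = 7; double-dotted half note = 14.
Total: 16 + 2 + 2 + 6 + 24 + 6 + 24 + 4 + 7 + 14 = 105.
105 ÷ 20 = 5 complete bars with 5 left over.

5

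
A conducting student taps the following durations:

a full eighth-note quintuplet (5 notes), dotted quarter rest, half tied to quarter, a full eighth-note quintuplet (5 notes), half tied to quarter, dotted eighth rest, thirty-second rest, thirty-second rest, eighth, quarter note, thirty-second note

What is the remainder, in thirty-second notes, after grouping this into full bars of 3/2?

One bar of 3/2 = 48 thirty-second notes.
Working in thirty-second notes: a full eighth-note quintuplet (5 notes) (five quintuplet eighths span one half) = 16; dotted quarter rest = 12; half tied to quarter (half + quarter) = 24; a full eighth-note quintuplet (5 notes) (five quintuplet eighths span one half) = 16; half tied to quarter (half + quarter) = 24; dotted eighth rest = 6; thirty-second rest = 1; thirty-second rest = 1; eighth = 4; quarter note = 8; thirty-second note = 1.
Total: 16 + 12 + 24 + 16 + 24 + 6 + 1 + 1 + 4 + 8 + 1 = 113.
113 ÷ 48 = 2 complete bars with 17 thirty-second notes remaining.

17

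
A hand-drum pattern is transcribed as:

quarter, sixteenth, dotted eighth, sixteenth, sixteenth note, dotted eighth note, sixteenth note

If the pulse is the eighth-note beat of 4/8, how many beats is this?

One eighth-note beat = 2 sixteenth notes.
Working in sixteenth notes: quarter = 4; sixteenth = 1; dotted eighth = 3; sixteenth = 1; sixteenth note = 1; dotted eighth note = 3; sixteenth note = 1.
Sum: 4 + 1 + 3 + 1 + 1 + 3 + 1 = 14.
14 ÷ 2 = 7 beats.

7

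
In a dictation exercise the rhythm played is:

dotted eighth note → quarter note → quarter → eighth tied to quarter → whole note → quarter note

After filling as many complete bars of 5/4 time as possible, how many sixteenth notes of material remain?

One bar of 5/4 = 20 sixteenth notes.
Each duration in sixteenth notes: dotted eighth note = 3; quarter note = 4; quarter = 4; eighth tied to quarter (eighth + quarter) = 6; whole note = 16; quarter note = 4.
Altogether 3 + 4 + 4 + 6 + 16 + 4 = 37.
37 ÷ 20 = 1 complete bar with 17 sixteenth notes remaining.

17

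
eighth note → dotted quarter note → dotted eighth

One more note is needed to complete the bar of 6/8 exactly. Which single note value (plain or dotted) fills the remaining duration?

sixteenth note

The bar of 6/8 = 12 sixteenth notes.
In sixteenth notes: eighth note = 2; dotted quarter note = 6; dotted eighth = 3.
Sum: 2 + 6 + 3 = 11.
Remaining: 12 − 11 = 1 sixteenth note, which is a sixteenth note.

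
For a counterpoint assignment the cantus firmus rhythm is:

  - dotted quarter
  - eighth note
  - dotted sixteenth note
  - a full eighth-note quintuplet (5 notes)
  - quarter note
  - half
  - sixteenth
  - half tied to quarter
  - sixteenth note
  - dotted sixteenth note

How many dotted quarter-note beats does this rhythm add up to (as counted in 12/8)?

7.5

One dotted quarter-note beat = 12 thirty-second notes.
Express everything in thirty-second notes: dotted quarter = 12; eighth note = 4; dotted sixteenth note = 3; a full eighth-note quintuplet (5 notes) (five quintuplet eighths span one half) = 16; quarter note = 8; half = 16; sixteenth = 2; half tied to quarter (half + quarter) = 24; sixteenth note = 2; dotted sixteenth note = 3.
Altogether 12 + 4 + 3 + 16 + 8 + 16 + 2 + 24 + 2 + 3 = 90.
90 ÷ 12 = 7.5 beats.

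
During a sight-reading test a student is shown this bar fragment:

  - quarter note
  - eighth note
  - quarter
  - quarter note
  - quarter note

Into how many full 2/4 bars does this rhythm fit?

One bar of 2/4 = 4 eighth notes.
Express everything in eighth notes: quarter note = 2; eighth note = 1; quarter = 2; quarter note = 2; quarter note = 2.
Adding: 2 + 1 + 2 + 2 + 2 = 9.
9 ÷ 4 = 2 complete bars with 1 left over.

2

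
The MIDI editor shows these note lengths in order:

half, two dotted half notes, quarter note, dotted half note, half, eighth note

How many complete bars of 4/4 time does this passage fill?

One bar of 4/4 = 8 eighth notes.
Each duration in eighth notes: half = 4; dotted half note = 6; dotted half note = 6; quarter note = 2; dotted half note = 6; half = 4; eighth note = 1.
Total: 4 + 6 + 6 + 2 + 6 + 4 + 1 = 29.
29 ÷ 8 = 3 complete bars with 5 left over.

3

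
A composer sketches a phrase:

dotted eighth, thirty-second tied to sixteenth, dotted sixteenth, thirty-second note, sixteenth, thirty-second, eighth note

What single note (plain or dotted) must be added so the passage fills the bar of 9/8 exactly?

half note

The bar of 9/8 = 36 thirty-second notes.
Convert each value to thirty-second notes: dotted eighth = 6; thirty-second tied to sixteenth (thirty-second + sixteenth) = 3; dotted sixteenth = 3; thirty-second note = 1; sixteenth = 2; thirty-second = 1; eighth note = 4.
Total: 6 + 3 + 3 + 1 + 2 + 1 + 4 = 20.
Remaining: 36 − 20 = 16 thirty-second notes, which is a half note.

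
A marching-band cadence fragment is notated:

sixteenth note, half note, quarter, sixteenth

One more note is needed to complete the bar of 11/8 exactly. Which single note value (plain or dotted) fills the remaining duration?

half note

The bar of 11/8 = 22 sixteenth notes.
In sixteenth notes: sixteenth note = 1; half note = 8; quarter = 4; sixteenth = 1.
Sum: 1 + 8 + 4 + 1 = 14.
Remaining: 22 − 14 = 8 sixteenth notes, which is a half note.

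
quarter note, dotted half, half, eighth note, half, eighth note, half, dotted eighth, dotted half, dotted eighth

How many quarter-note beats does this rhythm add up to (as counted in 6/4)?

15.5

One quarter-note beat = 4 sixteenth notes.
Each duration in sixteenth notes: quarter note = 4; dotted half = 12; half = 8; eighth note = 2; half = 8; eighth note = 2; half = 8; dotted eighth = 3; dotted half = 12; dotted eighth = 3.
Total: 4 + 12 + 8 + 2 + 8 + 2 + 8 + 3 + 12 + 3 = 62.
62 ÷ 4 = 15.5 beats.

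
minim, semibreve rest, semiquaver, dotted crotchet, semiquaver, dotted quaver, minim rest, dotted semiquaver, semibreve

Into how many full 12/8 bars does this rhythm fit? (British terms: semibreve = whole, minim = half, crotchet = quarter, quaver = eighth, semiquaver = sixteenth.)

One bar of 12/8 = 48 thirty-second notes.
In thirty-second notes: minim = 16; semibreve rest = 32; semiquaver = 2; dotted crotchet = 12; semiquaver = 2; dotted quaver = 6; minim rest = 16; dotted semiquaver = 3; semibreve = 32.
Sum: 16 + 32 + 2 + 12 + 2 + 6 + 16 + 3 + 32 = 121.
121 ÷ 48 = 2 complete bars with 25 left over.

2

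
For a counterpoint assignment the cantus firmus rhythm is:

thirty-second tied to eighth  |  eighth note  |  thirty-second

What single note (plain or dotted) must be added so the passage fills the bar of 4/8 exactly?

The bar of 4/8 = 16 thirty-second notes.
Working in thirty-second notes: thirty-second tied to eighth (thirty-second + eighth) = 5; eighth note = 4; thirty-second = 1.
Sum: 5 + 4 + 1 = 10.
Remaining: 16 − 10 = 6 thirty-second notes, which is a dotted eighth note.

dotted eighth note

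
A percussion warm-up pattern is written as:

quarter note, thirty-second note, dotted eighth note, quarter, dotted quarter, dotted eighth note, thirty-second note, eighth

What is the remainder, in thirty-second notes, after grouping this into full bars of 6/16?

10

One bar of 6/16 = 12 thirty-second notes.
Express everything in thirty-second notes: quarter note = 8; thirty-second note = 1; dotted eighth note = 6; quarter = 8; dotted quarter = 12; dotted eighth note = 6; thirty-second note = 1; eighth = 4.
Total: 8 + 1 + 6 + 8 + 12 + 6 + 1 + 4 = 46.
46 ÷ 12 = 3 complete bars with 10 thirty-second notes remaining.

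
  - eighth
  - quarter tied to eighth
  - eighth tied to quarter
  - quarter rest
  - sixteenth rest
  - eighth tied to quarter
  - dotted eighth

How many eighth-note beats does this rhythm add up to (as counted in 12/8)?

One eighth-note beat = 2 sixteenth notes.
Convert each value to sixteenth notes: eighth = 2; quarter tied to eighth (quarter + eighth) = 6; eighth tied to quarter (eighth + quarter) = 6; quarter rest = 4; sixteenth rest = 1; eighth tied to quarter (eighth + quarter) = 6; dotted eighth = 3.
Sum: 2 + 6 + 6 + 4 + 1 + 6 + 3 = 28.
28 ÷ 2 = 14 beats.

14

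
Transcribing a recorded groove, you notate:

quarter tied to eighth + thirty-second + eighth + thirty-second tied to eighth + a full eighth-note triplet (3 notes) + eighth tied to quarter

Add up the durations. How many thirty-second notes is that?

42

Each duration in thirty-second notes: quarter tied to eighth (quarter + eighth) = 12; thirty-second = 1; eighth = 4; thirty-second tied to eighth (thirty-second + eighth) = 5; a full eighth-note triplet (3 notes) (three triplet eighths span one quarter) = 8; eighth tied to quarter (eighth + quarter) = 12.
Altogether 12 + 1 + 4 + 5 + 8 + 12 = 42 thirty-second notes.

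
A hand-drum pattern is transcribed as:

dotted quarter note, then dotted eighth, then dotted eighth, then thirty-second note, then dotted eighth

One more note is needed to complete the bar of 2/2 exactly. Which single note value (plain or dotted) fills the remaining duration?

The bar of 2/2 = 32 thirty-second notes.
Convert each value to thirty-second notes: dotted quarter note = 12; dotted eighth = 6; dotted eighth = 6; thirty-second note = 1; dotted eighth = 6.
Sum: 12 + 6 + 6 + 1 + 6 = 31.
Remaining: 32 − 31 = 1 thirty-second note, which is a thirty-second note.

thirty-second note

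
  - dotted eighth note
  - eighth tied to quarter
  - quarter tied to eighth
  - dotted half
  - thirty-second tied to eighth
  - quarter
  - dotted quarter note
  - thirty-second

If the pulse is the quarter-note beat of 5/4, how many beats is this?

One quarter-note beat = 8 thirty-second notes.
Express everything in thirty-second notes: dotted eighth note = 6; eighth tied to quarter (eighth + quarter) = 12; quarter tied to eighth (quarter + eighth) = 12; dotted half = 24; thirty-second tied to eighth (thirty-second + eighth) = 5; quarter = 8; dotted quarter note = 12; thirty-second = 1.
Altogether 6 + 12 + 12 + 24 + 5 + 8 + 12 + 1 = 80.
80 ÷ 8 = 10 beats.

10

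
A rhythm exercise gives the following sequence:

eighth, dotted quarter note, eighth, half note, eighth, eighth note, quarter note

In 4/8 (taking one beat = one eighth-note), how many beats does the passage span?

13

One eighth-note beat = 2 sixteenth notes.
Each duration in sixteenth notes: eighth = 2; dotted quarter note = 6; eighth = 2; half note = 8; eighth = 2; eighth note = 2; quarter note = 4.
Altogether 2 + 6 + 2 + 8 + 2 + 2 + 4 = 26.
26 ÷ 2 = 13 beats.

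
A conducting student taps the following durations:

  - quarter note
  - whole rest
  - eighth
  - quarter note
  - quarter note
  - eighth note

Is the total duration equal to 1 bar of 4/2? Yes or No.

Yes

One bar of 4/2 = 16 eighth notes.
Convert each value to eighth notes: quarter note = 2; whole rest = 8; eighth = 1; quarter note = 2; quarter note = 2; eighth note = 1.
Altogether 2 + 8 + 1 + 2 + 2 + 1 = 16.
16 equals 16, so the answer is Yes.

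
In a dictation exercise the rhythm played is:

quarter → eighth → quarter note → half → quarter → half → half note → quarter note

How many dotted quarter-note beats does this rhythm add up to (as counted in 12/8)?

One dotted quarter-note beat = 3 eighth notes.
In eighth notes: quarter = 2; eighth = 1; quarter note = 2; half = 4; quarter = 2; half = 4; half note = 4; quarter note = 2.
Total: 2 + 1 + 2 + 4 + 2 + 4 + 4 + 2 = 21.
21 ÷ 3 = 7 beats.

7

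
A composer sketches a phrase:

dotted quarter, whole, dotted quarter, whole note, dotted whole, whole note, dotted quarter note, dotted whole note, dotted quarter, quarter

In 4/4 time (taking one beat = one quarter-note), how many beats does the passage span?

31

One quarter-note beat = 2 eighth notes.
Express everything in eighth notes: dotted quarter = 3; whole = 8; dotted quarter = 3; whole note = 8; dotted whole = 12; whole note = 8; dotted quarter note = 3; dotted whole note = 12; dotted quarter = 3; quarter = 2.
Altogether 3 + 8 + 3 + 8 + 12 + 8 + 3 + 12 + 3 + 2 = 62.
62 ÷ 2 = 31 beats.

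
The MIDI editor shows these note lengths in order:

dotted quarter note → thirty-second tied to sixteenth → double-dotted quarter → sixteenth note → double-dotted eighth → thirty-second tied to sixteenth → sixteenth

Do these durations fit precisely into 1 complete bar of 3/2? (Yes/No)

No

One bar of 3/2 = 48 thirty-second notes.
Express everything in thirty-second notes: dotted quarter note = 12; thirty-second tied to sixteenth (thirty-second + sixteenth) = 3; double-dotted quarter = 14; sixteenth note = 2; double-dotted eighth = 7; thirty-second tied to sixteenth (thirty-second + sixteenth) = 3; sixteenth = 2.
Total: 12 + 3 + 14 + 2 + 7 + 3 + 2 = 43.
43 falls short of 48, so the answer is No.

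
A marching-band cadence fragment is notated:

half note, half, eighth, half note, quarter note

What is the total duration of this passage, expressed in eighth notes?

Working in eighth notes: half note = 4; half = 4; eighth = 1; half note = 4; quarter note = 2.
Altogether 4 + 4 + 1 + 4 + 2 = 15 eighth notes.

15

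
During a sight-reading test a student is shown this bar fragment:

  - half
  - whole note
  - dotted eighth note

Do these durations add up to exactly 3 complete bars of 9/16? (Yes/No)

One bar of 9/16 = 9 sixteenth notes, so 3 bars = 27.
Each duration in sixteenth notes: half = 8; whole note = 16; dotted eighth note = 3.
Sum: 8 + 16 + 3 = 27.
27 equals 27, so the answer is Yes.

Yes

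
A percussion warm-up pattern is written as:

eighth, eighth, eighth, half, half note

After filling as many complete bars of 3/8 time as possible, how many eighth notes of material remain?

2

One bar of 3/8 = 3 eighth notes.
Convert each value to eighth notes: eighth = 1; eighth = 1; eighth = 1; half = 4; half note = 4.
Adding: 1 + 1 + 1 + 4 + 4 = 11.
11 ÷ 3 = 3 complete bars with 2 eighth notes remaining.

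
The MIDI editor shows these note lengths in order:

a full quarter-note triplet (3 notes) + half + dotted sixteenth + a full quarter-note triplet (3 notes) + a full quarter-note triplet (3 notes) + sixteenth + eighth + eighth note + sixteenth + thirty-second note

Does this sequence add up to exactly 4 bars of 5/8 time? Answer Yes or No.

One bar of 5/8 = 20 thirty-second notes, so 4 bars = 80.
Working in thirty-second notes: a full quarter-note triplet (3 notes) (three triplet quarters span one half) = 16; half = 16; dotted sixteenth = 3; a full quarter-note triplet (3 notes) (three triplet quarters span one half) = 16; a full quarter-note triplet (3 notes) (three triplet quarters span one half) = 16; sixteenth = 2; eighth = 4; eighth note = 4; sixteenth = 2; thirty-second note = 1.
Sum: 16 + 16 + 3 + 16 + 16 + 2 + 4 + 4 + 2 + 1 = 80.
80 equals 80, so the answer is Yes.

Yes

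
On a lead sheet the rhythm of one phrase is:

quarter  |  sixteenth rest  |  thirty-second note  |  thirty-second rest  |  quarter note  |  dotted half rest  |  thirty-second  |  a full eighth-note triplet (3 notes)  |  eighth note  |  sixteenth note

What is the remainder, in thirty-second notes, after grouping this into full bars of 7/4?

One bar of 7/4 = 56 thirty-second notes.
Each duration in thirty-second notes: quarter = 8; sixteenth rest = 2; thirty-second note = 1; thirty-second rest = 1; quarter note = 8; dotted half rest = 24; thirty-second = 1; a full eighth-note triplet (3 notes) (three triplet eighths span one quarter) = 8; eighth note = 4; sixteenth note = 2.
Adding: 8 + 2 + 1 + 1 + 8 + 24 + 1 + 8 + 4 + 2 = 59.
59 ÷ 56 = 1 complete bar with 3 thirty-second notes remaining.

3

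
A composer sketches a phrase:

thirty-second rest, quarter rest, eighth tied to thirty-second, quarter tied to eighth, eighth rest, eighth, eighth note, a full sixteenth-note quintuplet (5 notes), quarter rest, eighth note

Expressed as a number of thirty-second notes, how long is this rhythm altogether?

Convert each value to thirty-second notes: thirty-second rest = 1; quarter rest = 8; eighth tied to thirty-second (eighth + thirty-second) = 5; quarter tied to eighth (quarter + eighth) = 12; eighth rest = 4; eighth = 4; eighth note = 4; a full sixteenth-note quintuplet (5 notes) (five quintuplet sixteenths span one quarter) = 8; quarter rest = 8; eighth note = 4.
Total: 1 + 8 + 5 + 12 + 4 + 4 + 4 + 8 + 8 + 4 = 58 thirty-second notes.

58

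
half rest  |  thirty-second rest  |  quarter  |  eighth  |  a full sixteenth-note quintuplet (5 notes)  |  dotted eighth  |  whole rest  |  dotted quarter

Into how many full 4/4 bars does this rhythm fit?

One bar of 4/4 = 32 thirty-second notes.
Convert each value to thirty-second notes: half rest = 16; thirty-second rest = 1; quarter = 8; eighth = 4; a full sixteenth-note quintuplet (5 notes) (five quintuplet sixteenths span one quarter) = 8; dotted eighth = 6; whole rest = 32; dotted quarter = 12.
Total: 16 + 1 + 8 + 4 + 8 + 6 + 32 + 12 = 87.
87 ÷ 32 = 2 complete bars with 23 left over.

2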